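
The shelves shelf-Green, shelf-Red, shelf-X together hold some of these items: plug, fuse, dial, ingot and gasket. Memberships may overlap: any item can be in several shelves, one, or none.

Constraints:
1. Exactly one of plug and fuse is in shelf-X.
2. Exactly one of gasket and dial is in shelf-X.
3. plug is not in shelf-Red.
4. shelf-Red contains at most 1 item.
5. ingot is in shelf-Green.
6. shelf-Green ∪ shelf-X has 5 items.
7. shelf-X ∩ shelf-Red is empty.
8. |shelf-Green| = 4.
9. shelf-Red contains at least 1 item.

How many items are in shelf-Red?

1

From (3): plug ∉ shelf-Red.
From (5): ingot ∈ shelf-Green.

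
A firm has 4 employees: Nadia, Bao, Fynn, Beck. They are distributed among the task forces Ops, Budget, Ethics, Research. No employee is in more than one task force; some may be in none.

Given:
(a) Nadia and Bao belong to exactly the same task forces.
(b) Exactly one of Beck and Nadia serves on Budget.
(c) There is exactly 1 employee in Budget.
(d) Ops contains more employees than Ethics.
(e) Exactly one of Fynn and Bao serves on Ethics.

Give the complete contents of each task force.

Ops = {Bao, Nadia}; Budget = {Beck}; Ethics = {Fynn}; Research = {}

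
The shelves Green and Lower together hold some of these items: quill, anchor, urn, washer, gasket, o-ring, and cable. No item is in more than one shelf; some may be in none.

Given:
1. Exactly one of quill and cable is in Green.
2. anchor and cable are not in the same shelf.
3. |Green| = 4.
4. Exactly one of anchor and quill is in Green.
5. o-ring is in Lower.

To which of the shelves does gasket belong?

gasket: Green

From (5): o-ring ∈ Lower.
Suppose gasket ∉ Green: no assignment then satisfies all the clues, so gasket ∈ Green.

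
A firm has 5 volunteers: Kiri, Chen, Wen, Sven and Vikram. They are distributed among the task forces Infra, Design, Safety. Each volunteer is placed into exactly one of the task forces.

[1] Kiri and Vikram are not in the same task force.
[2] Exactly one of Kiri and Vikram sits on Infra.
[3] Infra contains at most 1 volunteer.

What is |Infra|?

1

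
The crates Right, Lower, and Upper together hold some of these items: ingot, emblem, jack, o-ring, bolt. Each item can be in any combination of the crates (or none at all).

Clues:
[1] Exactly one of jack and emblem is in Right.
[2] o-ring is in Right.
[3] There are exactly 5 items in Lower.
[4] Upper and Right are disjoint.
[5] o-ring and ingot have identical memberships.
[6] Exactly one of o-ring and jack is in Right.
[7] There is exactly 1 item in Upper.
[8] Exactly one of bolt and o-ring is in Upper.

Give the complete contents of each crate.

Right = {emblem, ingot, o-ring}; Lower = {bolt, emblem, ingot, jack, o-ring}; Upper = {bolt}

From (2): o-ring ∈ Right.
(3): only 5 candidates remain for Lower, so all are in.
(4) (disjoint): o-ring ∉ Upper.
(5): ingot matches o-ring: ingot ∈ Right.
(5): ingot matches o-ring: ingot ∉ Upper.
(6) (exactly one): jack ∉ Right.
(8) (exactly one): bolt ∈ Upper.
(1) (exactly one): emblem ∈ Right.
(4) (disjoint): emblem ∉ Upper.
(4) (disjoint): bolt ∉ Right.
(7): Upper already has 1, so the rest are out.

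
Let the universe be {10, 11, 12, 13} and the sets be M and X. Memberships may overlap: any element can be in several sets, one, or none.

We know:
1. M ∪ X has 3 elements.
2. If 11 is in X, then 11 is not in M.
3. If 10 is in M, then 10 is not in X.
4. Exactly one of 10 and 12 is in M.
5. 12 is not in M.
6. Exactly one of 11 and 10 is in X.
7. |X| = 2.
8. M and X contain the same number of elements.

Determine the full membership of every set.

M = {10, 13}; X = {11, 13}

From (5): 12 ∉ M.
(4) (exactly one): 10 ∈ M.
(3): 10 ∉ X.
(6) (exactly one): 11 ∈ X.
(2): 11 ∉ M.
Suppose 12 ∈ X: no assignment then satisfies all the clues, so 12 ∉ X.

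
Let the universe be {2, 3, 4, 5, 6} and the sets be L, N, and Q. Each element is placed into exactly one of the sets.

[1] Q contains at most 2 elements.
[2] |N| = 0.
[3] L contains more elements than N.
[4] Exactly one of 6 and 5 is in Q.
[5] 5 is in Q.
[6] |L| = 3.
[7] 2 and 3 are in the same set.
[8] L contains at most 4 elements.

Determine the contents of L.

L = {2, 3, 6}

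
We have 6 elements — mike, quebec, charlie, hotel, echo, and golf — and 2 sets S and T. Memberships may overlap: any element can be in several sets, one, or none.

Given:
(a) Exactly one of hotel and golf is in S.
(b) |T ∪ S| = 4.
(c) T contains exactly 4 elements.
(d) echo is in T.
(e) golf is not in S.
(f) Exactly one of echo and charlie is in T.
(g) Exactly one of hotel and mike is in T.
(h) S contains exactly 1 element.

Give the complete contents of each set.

S = {hotel}; T = {echo, golf, hotel, quebec}

From (d): echo ∈ T.
From (e): golf ∉ S.
(a) (exactly one): hotel ∈ S.
(f) (exactly one): charlie ∉ T.
(h): S already has 1, so the rest are out.
Suppose mike ∈ T: no assignment then satisfies all the clues, so mike ∉ T.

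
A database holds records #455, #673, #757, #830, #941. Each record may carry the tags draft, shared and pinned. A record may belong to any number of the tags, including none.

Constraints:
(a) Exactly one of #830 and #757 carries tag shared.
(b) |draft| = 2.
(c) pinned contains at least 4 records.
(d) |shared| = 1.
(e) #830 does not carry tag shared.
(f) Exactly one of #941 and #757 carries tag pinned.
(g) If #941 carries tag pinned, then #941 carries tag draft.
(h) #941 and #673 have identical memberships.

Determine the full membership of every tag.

draft = {#673, #941}; shared = {#757}; pinned = {#455, #673, #830, #941}

From (e): #830 ∉ shared.
(a) (exactly one): #757 ∈ shared.
(d): shared already has 1, so the rest are out.
Suppose #455 ∈ draft: no assignment then satisfies all the clues, so #455 ∉ draft.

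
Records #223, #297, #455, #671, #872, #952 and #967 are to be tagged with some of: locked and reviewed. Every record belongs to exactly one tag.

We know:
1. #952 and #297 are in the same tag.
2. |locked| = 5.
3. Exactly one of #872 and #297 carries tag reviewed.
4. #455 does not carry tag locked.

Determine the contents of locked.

locked = {#223, #297, #671, #952, #967}

From (4): #455 ∉ locked.
Only one tag left: #455 ∈ reviewed.
Suppose #223 ∉ locked: no assignment then satisfies all the clues, so #223 ∈ locked.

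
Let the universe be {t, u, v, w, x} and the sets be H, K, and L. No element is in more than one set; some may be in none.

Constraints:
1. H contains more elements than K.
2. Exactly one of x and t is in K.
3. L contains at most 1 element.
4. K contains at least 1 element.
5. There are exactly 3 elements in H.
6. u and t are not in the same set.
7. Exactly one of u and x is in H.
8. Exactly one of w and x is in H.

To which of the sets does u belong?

u: H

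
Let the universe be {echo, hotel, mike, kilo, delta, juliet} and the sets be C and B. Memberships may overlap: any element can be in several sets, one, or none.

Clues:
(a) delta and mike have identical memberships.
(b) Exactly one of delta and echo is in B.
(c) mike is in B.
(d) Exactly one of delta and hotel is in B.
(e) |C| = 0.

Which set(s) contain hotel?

hotel: none

From (c): mike ∈ B.
(a): delta matches mike: delta ∈ B.
(b) (exactly one): echo ∉ B.
(d) (exactly one): hotel ∉ B.
(e): C already has 0, so the rest are out.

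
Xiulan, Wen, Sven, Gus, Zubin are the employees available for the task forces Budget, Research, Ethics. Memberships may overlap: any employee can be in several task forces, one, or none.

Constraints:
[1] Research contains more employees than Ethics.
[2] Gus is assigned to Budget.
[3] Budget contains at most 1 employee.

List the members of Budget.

Budget = {Gus}

From (2): Gus ∈ Budget.
(3): Budget already has 1, so the rest are out.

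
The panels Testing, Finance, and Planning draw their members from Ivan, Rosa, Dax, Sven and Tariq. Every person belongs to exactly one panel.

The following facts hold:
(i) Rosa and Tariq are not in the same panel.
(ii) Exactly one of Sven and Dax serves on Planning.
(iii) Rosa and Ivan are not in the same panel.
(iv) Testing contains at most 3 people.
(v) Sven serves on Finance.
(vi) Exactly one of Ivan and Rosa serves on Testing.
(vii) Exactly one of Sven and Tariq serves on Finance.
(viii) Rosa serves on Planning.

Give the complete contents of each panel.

Testing = {Ivan, Tariq}; Finance = {Sven}; Planning = {Dax, Rosa}

From (v): Sven ∈ Finance.
From (viii): Rosa ∈ Planning.
(i): Tariq ∉ Planning.
(ii) (exactly one): Dax ∈ Planning.
(iii): Ivan ∉ Planning.
(vi) (exactly one): Ivan ∈ Testing.
(vii) (exactly one): Tariq ∉ Finance.
Only one panel left: Tariq ∈ Testing.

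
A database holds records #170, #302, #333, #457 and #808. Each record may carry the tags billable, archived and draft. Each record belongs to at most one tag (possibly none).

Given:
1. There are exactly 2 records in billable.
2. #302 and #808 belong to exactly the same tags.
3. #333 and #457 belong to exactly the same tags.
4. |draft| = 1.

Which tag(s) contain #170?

#170: draft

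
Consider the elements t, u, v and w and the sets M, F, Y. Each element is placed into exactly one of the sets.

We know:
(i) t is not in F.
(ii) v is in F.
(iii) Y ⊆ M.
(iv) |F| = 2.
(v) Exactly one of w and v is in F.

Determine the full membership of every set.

From (i): t ∉ F.
From (ii): v ∈ F.
(v) (exactly one): w ∉ F.
(iv): only 2 candidates remain for F, so all are in.
Suppose t ∉ M: no assignment then satisfies all the clues, so t ∈ M.

M = {t, w}; F = {u, v}; Y = {}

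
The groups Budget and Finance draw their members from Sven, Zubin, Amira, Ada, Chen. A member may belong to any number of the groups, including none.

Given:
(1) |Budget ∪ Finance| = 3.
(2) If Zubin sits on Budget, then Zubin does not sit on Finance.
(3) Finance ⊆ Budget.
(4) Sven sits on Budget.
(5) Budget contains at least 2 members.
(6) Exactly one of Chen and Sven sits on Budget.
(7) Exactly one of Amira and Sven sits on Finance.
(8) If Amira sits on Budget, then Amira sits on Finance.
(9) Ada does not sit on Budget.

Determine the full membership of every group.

Budget = {Amira, Sven, Zubin}; Finance = {Amira}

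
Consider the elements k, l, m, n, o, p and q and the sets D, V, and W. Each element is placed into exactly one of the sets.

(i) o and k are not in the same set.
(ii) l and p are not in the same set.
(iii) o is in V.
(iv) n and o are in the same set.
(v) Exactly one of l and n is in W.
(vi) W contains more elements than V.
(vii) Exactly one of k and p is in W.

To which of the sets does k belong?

From (iii): o ∈ V.
(i): k ∉ V.
(iv): n matches o: n ∉ D.
(iv): n matches o: n ∈ V.
(v) (exactly one): l ∈ W.
(ii): p ∉ W.
(vii) (exactly one): k ∈ W.

k: W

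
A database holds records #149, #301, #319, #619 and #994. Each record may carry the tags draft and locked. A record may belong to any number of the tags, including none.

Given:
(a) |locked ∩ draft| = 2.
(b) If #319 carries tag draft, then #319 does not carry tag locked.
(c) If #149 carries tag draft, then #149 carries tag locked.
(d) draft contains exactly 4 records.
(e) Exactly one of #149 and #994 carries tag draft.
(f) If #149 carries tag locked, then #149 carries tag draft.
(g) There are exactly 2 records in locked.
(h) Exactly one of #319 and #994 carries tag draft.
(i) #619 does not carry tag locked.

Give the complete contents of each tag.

From (i): #619 ∉ locked.
Suppose #149 ∉ draft: no assignment then satisfies all the clues, so #149 ∈ draft.

draft = {#149, #301, #319, #619}; locked = {#149, #301}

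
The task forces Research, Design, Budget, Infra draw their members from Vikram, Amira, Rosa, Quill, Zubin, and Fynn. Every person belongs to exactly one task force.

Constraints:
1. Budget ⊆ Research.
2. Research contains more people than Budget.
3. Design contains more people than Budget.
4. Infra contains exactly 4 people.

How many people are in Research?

1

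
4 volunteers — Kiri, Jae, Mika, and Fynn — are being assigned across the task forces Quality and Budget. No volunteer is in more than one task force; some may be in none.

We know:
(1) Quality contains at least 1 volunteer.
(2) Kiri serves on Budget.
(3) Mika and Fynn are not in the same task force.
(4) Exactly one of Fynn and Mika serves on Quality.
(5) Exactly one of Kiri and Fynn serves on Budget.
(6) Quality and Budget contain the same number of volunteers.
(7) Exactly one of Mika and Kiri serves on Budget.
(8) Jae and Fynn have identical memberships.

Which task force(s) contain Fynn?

From (2): Kiri ∈ Budget.
(5) (exactly one): Fynn ∉ Budget.
(7) (exactly one): Mika ∉ Budget.
(8): Jae matches Fynn: Jae ∉ Budget.
Suppose Fynn ∈ Quality: no assignment then satisfies all the clues, so Fynn ∉ Quality.

Fynn: none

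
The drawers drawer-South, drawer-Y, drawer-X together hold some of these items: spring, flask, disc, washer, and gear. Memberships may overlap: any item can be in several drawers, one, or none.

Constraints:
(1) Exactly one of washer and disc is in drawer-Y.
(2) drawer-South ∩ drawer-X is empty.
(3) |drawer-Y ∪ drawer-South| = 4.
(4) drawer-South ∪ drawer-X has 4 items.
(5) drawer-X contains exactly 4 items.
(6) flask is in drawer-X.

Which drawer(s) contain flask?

From (6): flask ∈ drawer-X.
(2) (disjoint): flask ∉ drawer-South.
Suppose flask ∉ drawer-Y: no assignment then satisfies all the clues, so flask ∈ drawer-Y.

flask: drawer-X, drawer-Y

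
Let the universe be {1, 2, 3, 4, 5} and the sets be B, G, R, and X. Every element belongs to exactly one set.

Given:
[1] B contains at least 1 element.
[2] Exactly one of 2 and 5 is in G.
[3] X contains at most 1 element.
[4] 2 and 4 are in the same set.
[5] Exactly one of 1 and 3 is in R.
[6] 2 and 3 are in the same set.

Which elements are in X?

X = {}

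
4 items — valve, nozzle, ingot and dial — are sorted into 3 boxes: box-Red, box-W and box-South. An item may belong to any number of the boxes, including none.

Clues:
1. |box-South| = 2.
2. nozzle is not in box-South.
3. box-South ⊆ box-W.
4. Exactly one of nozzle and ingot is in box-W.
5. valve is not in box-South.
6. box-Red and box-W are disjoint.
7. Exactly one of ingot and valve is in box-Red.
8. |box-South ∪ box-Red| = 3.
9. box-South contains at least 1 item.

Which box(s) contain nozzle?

nozzle: none

From (2): nozzle ∉ box-South.
From (5): valve ∉ box-South.
(1): only 2 candidates remain for box-South, so all are in.
(3) with ingot ∈ box-South: ingot ∈ box-W.
(3) with dial ∈ box-South: dial ∈ box-W.
(4) (exactly one): nozzle ∉ box-W.
(6) (disjoint): ingot ∉ box-Red.
(6) (disjoint): dial ∉ box-Red.
(7) (exactly one): valve ∈ box-Red.
(6) (disjoint): valve ∉ box-W.
Suppose nozzle ∈ box-Red: no assignment then satisfies all the clues, so nozzle ∉ box-Red.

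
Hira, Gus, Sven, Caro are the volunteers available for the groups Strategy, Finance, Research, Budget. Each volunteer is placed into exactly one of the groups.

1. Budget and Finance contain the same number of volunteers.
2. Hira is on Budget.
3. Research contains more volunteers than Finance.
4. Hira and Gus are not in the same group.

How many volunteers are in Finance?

1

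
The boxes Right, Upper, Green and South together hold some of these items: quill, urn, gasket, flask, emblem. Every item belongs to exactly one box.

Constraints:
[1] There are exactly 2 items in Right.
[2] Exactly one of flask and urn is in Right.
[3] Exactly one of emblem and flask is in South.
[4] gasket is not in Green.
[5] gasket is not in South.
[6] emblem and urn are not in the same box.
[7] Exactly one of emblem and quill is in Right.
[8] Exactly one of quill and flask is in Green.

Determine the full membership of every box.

Right = {quill, urn}; Upper = {gasket}; Green = {flask}; South = {emblem}

From (4): gasket ∉ Green.
From (5): gasket ∉ South.
Suppose quill ∉ Right: no assignment then satisfies all the clues, so quill ∈ Right.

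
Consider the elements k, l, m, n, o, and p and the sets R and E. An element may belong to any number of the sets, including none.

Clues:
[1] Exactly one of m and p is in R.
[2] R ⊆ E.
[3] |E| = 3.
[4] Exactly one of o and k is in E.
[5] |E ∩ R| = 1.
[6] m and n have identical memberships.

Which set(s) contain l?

l: E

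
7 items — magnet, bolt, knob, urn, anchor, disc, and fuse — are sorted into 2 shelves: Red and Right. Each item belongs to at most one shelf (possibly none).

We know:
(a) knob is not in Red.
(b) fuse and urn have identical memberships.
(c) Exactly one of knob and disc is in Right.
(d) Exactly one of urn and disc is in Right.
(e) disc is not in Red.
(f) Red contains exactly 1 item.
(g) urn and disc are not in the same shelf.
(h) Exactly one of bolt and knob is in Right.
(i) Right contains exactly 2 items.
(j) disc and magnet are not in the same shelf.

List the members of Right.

Right = {bolt, disc}

From (a): knob ∉ Red.
From (e): disc ∉ Red.
Suppose magnet ∈ Right: no assignment then satisfies all the clues, so magnet ∉ Right.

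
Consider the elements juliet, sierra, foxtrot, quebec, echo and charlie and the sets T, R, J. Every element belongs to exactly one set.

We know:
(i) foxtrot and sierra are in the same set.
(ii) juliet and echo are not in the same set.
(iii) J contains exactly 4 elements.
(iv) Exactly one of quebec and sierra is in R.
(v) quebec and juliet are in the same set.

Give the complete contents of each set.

T = {}; R = {juliet, quebec}; J = {charlie, echo, foxtrot, sierra}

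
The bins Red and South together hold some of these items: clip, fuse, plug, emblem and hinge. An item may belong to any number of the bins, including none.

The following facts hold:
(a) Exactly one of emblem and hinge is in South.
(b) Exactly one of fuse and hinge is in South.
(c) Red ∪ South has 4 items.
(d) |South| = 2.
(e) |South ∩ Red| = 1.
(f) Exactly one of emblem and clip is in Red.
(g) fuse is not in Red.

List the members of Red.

From (g): fuse ∉ Red.
Suppose clip ∈ Red: no assignment then satisfies all the clues, so clip ∉ Red.

Red = {emblem, hinge, plug}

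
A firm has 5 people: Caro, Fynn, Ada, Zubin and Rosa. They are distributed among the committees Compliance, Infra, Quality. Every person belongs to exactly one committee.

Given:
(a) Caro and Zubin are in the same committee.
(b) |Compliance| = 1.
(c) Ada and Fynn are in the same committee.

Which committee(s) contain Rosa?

Rosa: Compliance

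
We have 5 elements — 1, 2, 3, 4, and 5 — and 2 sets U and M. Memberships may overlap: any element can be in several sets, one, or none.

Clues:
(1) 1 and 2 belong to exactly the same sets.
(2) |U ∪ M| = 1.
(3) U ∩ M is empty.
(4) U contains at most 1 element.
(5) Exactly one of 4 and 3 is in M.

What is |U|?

0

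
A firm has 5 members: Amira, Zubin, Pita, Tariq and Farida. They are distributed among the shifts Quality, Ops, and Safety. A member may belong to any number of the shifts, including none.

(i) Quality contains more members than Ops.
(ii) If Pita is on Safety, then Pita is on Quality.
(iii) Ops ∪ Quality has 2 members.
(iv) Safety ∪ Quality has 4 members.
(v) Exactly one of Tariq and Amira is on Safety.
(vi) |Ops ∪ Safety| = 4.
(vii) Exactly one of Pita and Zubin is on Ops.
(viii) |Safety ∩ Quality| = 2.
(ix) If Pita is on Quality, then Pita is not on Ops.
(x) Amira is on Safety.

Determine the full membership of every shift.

Quality = {Pita, Zubin}; Ops = {Zubin}; Safety = {Amira, Farida, Pita, Zubin}

From (x): Amira ∈ Safety.
(v) (exactly one): Tariq ∉ Safety.
Suppose Amira ∈ Quality: no assignment then satisfies all the clues, so Amira ∉ Quality.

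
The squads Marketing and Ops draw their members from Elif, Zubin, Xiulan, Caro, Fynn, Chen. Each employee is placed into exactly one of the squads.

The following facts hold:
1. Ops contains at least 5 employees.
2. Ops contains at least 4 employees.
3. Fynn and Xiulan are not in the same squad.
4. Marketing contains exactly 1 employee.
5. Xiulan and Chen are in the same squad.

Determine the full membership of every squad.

Marketing = {Fynn}; Ops = {Caro, Chen, Elif, Xiulan, Zubin}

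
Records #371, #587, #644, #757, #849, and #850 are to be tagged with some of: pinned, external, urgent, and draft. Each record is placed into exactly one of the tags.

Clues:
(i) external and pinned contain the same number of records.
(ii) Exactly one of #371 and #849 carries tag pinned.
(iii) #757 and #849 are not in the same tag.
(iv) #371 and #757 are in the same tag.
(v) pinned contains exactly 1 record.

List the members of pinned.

pinned = {#849}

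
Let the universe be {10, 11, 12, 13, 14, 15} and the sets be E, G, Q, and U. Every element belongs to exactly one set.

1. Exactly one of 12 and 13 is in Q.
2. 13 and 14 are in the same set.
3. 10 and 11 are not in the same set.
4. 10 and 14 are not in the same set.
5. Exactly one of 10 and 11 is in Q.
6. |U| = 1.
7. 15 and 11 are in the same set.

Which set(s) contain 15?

15: Q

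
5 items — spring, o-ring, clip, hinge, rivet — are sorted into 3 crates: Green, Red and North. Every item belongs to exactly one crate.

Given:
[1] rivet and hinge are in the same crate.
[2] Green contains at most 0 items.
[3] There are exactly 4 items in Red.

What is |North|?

1

(2): Green already has 0, so the rest are out.
Suppose hinge ∉ Red: no assignment then satisfies all the clues, so hinge ∈ Red.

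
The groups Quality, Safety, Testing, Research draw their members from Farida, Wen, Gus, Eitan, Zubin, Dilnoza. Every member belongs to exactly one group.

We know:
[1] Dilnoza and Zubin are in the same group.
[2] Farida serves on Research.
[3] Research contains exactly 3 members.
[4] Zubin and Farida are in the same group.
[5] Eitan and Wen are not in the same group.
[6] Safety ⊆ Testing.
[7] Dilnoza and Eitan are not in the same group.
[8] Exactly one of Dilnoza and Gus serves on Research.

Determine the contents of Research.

Research = {Dilnoza, Farida, Zubin}

From (2): Farida ∈ Research.
(4): Zubin matches Farida: Zubin ∉ Quality.
(4): Zubin matches Farida: Zubin ∉ Safety.
(4): Zubin matches Farida: Zubin ∉ Testing.
(4): Zubin matches Farida: Zubin ∈ Research.
(1): Dilnoza matches Zubin: Dilnoza ∉ Quality.
(1): Dilnoza matches Zubin: Dilnoza ∉ Safety.
(1): Dilnoza matches Zubin: Dilnoza ∉ Testing.
(1): Dilnoza matches Zubin: Dilnoza ∈ Research.
(3): Research already has 3, so the rest are out.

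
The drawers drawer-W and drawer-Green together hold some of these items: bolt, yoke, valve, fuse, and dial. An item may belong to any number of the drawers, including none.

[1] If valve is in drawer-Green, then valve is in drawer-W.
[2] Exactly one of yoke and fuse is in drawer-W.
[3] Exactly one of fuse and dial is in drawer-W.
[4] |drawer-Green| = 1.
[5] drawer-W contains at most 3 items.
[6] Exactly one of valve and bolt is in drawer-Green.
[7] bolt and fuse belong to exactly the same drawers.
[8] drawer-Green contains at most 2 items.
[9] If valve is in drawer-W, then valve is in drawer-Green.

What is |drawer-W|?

3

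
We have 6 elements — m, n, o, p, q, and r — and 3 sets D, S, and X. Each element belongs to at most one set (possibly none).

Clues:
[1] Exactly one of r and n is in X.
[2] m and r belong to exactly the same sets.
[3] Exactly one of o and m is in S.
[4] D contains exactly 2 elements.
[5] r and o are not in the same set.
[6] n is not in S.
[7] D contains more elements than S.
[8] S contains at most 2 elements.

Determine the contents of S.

S = {o}

From (6): n ∉ S.
Suppose m ∈ S: no assignment then satisfies all the clues, so m ∉ S.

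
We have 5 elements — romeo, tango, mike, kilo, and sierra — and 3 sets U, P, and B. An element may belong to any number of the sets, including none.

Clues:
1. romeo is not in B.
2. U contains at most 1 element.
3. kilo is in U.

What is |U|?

From (1): romeo ∉ B.
From (3): kilo ∈ U.
(2): U already has 1, so the rest are out.

1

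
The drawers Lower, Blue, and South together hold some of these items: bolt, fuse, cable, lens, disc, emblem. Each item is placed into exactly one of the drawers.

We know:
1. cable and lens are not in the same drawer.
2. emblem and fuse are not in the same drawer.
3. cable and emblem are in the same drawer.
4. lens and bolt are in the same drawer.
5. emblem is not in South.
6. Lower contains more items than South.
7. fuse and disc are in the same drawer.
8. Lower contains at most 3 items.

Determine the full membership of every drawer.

Lower = {cable, emblem}; Blue = {bolt, disc, fuse, lens}; South = {}

From (5): emblem ∉ South.
(3): cable matches emblem: cable ∉ South.
Suppose bolt ∈ Lower: no assignment then satisfies all the clues, so bolt ∉ Lower.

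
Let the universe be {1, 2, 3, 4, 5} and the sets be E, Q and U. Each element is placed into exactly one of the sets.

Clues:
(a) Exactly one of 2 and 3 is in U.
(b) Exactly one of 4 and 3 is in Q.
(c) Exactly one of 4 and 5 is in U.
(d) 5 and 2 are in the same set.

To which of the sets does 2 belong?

2: U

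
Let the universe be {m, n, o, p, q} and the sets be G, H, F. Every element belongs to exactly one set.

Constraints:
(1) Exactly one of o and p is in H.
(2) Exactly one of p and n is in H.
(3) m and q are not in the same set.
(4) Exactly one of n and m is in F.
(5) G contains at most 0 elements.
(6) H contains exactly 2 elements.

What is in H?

H = {m, p}

(5): G already has 0, so the rest are out.
Suppose m ∉ H: no assignment then satisfies all the clues, so m ∈ H.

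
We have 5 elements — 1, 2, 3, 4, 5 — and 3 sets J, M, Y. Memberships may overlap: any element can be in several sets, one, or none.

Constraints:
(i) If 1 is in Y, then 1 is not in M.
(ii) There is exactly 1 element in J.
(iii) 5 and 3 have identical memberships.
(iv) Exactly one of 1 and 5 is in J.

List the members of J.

J = {1}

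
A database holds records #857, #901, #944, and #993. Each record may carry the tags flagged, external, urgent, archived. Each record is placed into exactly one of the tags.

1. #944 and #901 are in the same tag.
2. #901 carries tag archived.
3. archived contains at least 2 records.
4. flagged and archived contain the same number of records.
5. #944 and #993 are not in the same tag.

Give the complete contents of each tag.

flagged = {#857, #993}; external = {}; urgent = {}; archived = {#901, #944}

From (2): #901 ∈ archived.
(1): #944 matches #901: #944 ∉ flagged.
(1): #944 matches #901: #944 ∉ external.
(1): #944 matches #901: #944 ∉ urgent.
(1): #944 matches #901: #944 ∈ archived.
(5): #993 ∉ archived.
Suppose #857 ∉ flagged: no assignment then satisfies all the clues, so #857 ∈ flagged.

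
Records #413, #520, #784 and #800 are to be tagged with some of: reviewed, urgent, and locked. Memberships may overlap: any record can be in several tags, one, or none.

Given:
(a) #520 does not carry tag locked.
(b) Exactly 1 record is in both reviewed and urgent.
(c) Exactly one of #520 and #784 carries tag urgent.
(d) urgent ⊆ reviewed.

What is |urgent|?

1

From (a): #520 ∉ locked.
Suppose #413 ∈ urgent: no assignment then satisfies all the clues, so #413 ∉ urgent.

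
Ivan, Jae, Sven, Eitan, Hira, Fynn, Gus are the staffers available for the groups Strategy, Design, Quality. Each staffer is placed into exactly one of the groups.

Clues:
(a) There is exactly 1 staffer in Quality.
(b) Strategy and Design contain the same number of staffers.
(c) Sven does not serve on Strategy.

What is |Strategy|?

3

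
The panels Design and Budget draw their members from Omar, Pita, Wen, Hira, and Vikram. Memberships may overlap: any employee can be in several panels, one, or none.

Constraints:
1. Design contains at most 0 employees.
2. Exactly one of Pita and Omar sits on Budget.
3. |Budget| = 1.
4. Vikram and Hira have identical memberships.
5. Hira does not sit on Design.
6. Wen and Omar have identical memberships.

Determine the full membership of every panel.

Design = {}; Budget = {Pita}

From (5): Hira ∉ Design.
(1): Design already has 0, so the rest are out.
Suppose Omar ∈ Budget: no assignment then satisfies all the clues, so Omar ∉ Budget.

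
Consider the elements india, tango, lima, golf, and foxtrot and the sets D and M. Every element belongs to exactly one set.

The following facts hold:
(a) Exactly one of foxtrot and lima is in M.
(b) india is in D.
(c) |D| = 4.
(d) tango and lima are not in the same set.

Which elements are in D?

D = {foxtrot, golf, india, tango}

From (b): india ∈ D.
Suppose tango ∉ D: no assignment then satisfies all the clues, so tango ∈ D.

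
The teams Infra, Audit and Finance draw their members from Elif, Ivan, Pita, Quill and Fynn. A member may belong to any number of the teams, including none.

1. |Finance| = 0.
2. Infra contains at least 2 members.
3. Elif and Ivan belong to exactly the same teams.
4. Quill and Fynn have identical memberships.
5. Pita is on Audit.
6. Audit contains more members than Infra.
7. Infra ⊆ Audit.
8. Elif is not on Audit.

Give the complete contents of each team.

Infra = {Fynn, Quill}; Audit = {Fynn, Pita, Quill}; Finance = {}

From (5): Pita ∈ Audit.
From (8): Elif ∉ Audit.
(1): Finance already has 0, so the rest are out.
(3): Ivan matches Elif: Ivan ∉ Audit.
(7) contrapositive: Elif ∉ Infra.
(7) contrapositive: Ivan ∉ Infra.
Suppose Pita ∈ Infra: no assignment then satisfies all the clues, so Pita ∉ Infra.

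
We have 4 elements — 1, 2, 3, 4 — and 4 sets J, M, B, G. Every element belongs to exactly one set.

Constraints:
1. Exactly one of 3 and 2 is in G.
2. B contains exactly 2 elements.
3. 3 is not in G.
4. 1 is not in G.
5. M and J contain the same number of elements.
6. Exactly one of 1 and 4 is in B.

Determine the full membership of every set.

From (3): 3 ∉ G.
From (4): 1 ∉ G.
(1) (exactly one): 2 ∈ G.
Suppose 1 ∈ J: no assignment then satisfies all the clues, so 1 ∉ J.

J = {}; M = {}; B = {1, 3}; G = {2, 4}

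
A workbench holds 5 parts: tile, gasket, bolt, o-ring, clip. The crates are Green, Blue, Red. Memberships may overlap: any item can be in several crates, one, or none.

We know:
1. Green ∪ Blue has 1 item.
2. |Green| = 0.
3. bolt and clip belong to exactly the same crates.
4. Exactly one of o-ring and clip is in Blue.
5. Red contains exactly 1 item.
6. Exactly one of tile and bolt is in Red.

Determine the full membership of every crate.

Green = {}; Blue = {o-ring}; Red = {tile}

(2): Green already has 0, so the rest are out.
Suppose tile ∈ Blue: no assignment then satisfies all the clues, so tile ∉ Blue.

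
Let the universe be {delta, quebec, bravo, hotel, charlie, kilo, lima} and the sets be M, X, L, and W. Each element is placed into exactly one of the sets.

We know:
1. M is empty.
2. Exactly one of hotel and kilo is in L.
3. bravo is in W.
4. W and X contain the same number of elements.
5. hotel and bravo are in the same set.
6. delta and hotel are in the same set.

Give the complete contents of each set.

M = {}; X = {charlie, lima, quebec}; L = {kilo}; W = {bravo, delta, hotel}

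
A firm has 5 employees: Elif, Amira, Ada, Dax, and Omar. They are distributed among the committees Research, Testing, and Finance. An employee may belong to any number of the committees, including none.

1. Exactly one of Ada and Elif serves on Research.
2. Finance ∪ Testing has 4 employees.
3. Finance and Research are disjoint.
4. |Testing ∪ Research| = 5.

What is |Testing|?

4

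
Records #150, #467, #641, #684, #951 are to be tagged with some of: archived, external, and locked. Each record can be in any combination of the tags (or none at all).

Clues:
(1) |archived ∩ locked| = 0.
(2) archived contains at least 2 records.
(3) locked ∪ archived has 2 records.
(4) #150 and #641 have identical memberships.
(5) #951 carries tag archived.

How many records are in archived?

2

From (5): #951 ∈ archived.
Suppose #150 ∈ archived: no assignment then satisfies all the clues, so #150 ∉ archived.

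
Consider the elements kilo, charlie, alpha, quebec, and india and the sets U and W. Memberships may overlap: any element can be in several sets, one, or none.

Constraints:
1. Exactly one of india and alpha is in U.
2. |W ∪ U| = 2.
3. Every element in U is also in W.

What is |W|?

2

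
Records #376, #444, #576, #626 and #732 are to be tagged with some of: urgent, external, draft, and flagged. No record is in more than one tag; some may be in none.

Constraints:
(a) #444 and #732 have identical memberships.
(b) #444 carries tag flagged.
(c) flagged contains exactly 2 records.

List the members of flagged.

flagged = {#444, #732}

From (b): #444 ∈ flagged.
(a): #732 matches #444: #732 ∉ urgent.
(a): #732 matches #444: #732 ∉ external.
(a): #732 matches #444: #732 ∉ draft.
(a): #732 matches #444: #732 ∈ flagged.
(c): flagged already has 2, so the rest are out.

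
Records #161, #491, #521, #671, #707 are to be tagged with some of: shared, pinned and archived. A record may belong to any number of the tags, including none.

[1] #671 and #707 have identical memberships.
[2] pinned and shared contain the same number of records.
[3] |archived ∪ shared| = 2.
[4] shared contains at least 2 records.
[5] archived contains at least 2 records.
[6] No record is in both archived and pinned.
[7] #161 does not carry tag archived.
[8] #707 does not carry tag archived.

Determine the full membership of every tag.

shared = {#491, #521}; pinned = {#671, #707}; archived = {#491, #521}

From (7): #161 ∉ archived.
From (8): #707 ∉ archived.
(1): #671 matches #707: #671 ∉ archived.
(5): only 2 candidates remain for archived, so all are in.
(6) (disjoint): #491 ∉ pinned.
(6) (disjoint): #521 ∉ pinned.
Suppose #161 ∈ shared: no assignment then satisfies all the clues, so #161 ∉ shared.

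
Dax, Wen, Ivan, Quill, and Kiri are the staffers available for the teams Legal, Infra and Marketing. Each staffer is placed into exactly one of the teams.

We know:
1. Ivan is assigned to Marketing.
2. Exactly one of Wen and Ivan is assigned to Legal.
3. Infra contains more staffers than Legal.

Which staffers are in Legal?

Legal = {Wen}

From (1): Ivan ∈ Marketing.
(2) (exactly one): Wen ∈ Legal.
Suppose Dax ∈ Legal: no assignment then satisfies all the clues, so Dax ∉ Legal.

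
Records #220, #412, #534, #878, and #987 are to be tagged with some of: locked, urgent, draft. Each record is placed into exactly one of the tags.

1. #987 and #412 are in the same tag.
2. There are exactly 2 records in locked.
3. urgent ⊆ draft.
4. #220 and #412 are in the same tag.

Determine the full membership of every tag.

locked = {#534, #878}; urgent = {}; draft = {#220, #412, #987}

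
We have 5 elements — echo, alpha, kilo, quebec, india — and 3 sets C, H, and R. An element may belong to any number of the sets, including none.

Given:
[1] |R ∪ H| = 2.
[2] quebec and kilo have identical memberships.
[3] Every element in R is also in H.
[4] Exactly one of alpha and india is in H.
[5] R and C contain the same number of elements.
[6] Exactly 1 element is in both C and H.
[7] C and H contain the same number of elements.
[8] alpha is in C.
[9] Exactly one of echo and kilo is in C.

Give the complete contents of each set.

C = {alpha, echo}; H = {echo, india}; R = {echo, india}

From (8): alpha ∈ C.
Suppose echo ∉ C: no assignment then satisfies all the clues, so echo ∈ C.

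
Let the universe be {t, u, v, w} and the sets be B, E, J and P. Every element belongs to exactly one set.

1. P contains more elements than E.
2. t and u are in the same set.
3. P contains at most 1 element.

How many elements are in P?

1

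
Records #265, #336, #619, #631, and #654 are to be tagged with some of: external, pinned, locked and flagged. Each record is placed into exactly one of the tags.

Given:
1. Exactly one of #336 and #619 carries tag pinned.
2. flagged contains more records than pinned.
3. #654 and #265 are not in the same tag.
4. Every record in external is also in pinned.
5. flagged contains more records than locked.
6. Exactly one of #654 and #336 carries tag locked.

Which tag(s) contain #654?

#654: locked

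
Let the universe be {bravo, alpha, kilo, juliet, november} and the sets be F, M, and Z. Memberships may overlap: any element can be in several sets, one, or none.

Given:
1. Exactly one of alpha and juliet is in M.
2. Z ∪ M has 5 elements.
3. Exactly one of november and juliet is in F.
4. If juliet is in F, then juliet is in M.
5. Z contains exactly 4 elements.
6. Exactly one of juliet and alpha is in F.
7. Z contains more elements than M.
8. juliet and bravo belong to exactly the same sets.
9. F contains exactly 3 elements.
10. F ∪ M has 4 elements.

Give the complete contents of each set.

F = {bravo, juliet, kilo}; M = {bravo, juliet, november}; Z = {alpha, bravo, juliet, kilo}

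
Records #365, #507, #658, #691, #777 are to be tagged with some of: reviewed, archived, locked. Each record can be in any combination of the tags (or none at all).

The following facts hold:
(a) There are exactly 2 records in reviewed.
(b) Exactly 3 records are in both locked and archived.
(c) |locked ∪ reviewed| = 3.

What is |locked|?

3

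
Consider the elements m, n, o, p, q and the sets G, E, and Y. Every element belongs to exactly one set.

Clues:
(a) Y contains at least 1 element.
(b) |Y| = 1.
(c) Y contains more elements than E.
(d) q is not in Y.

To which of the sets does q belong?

q: G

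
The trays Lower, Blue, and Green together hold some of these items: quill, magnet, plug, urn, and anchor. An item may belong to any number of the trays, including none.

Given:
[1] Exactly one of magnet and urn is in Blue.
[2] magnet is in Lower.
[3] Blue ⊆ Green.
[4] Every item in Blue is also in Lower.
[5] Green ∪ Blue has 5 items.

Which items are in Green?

Green = {anchor, magnet, plug, quill, urn}

From (2): magnet ∈ Lower.
Suppose quill ∉ Green: no assignment then satisfies all the clues, so quill ∈ Green.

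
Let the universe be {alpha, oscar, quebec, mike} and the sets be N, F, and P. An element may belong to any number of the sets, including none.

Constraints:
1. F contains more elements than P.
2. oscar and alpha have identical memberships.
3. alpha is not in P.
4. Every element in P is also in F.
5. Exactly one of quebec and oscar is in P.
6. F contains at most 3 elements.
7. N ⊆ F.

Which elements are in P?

P = {quebec}

From (3): alpha ∉ P.
(2): oscar matches alpha: oscar ∉ P.
(5) (exactly one): quebec ∈ P.
(4) with quebec ∈ P: quebec ∈ F.
Suppose mike ∈ P: no assignment then satisfies all the clues, so mike ∉ P.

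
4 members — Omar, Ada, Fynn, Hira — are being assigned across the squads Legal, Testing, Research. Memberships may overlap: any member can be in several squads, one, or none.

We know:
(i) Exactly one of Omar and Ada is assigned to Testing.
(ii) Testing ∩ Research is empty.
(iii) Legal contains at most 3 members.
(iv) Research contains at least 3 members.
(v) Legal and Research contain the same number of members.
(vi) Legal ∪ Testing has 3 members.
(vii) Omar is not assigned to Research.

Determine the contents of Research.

From (vii): Omar ∉ Research.
(iv): only 3 candidates remain for Research, so all are in.
(ii) (disjoint): Ada ∉ Testing.
(ii) (disjoint): Fynn ∉ Testing.
(ii) (disjoint): Hira ∉ Testing.
(i) (exactly one): Omar ∈ Testing.

Research = {Ada, Fynn, Hira}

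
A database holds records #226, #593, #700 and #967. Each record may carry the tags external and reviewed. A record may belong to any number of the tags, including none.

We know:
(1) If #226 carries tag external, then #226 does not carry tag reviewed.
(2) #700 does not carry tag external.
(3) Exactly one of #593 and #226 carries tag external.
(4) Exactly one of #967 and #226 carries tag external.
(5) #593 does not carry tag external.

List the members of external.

external = {#226}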